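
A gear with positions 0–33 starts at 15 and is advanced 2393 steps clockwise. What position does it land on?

2393 − 70·34 = 13, so 2393 ≡ 13 (mod 34).
(15 + 13) mod 34 = 28.

28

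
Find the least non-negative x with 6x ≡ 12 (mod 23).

The inverse of 6 mod 23 is 4 (since 6·4 = 24 ≡ 1).
So x ≡ 4·12 = 48 ≡ 2 (mod 23).

2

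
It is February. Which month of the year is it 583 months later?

583 = 48·12 + 7, so 583 mod 12 = 7.
February + 7 months → September.

September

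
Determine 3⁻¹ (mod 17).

6

17 = 5·3 + 2
3 = 1·2 + 1
2 = 2·1 + 0
Back-substituting gives 3·6 ≡ 1 (mod 17).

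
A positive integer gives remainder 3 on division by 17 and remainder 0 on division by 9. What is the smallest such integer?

x ≡ 0 (mod 9) gives x ∈ {0, 9, 18, 27, 36, 45, 54}.
The first of these with x mod 17 = 3 is 54.

54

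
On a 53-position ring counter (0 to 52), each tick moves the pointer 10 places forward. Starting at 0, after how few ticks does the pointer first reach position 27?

10⁻¹ ≡ 16 (mod 53) because 10·16 = 160 = 3·53 + 1.
So x ≡ 16·27 = 432 ≡ 8 (mod 53).
Check: 10·8 = 80 = 1·53 + 27.

8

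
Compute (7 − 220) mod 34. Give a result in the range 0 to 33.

25

Dividing 220 by 34 gives quotient 6 and remainder 16.
(7 − 16) mod 34 = 25.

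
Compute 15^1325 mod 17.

2

Square-and-reduce mod 17: 15^1≡15, 15^2≡4, 15^4≡16, 15^8≡1, 15^16≡1, 15^32≡1, 15^64≡1, 15^128≡1, 15^256≡1, 15^512≡1, 15^1024≡1.
1325 = 1 + 4 + 8 + 32 + 256 + 1024, so 15^1325 ≡ 15·16·1·1·1·1 ≡ 2 (mod 17).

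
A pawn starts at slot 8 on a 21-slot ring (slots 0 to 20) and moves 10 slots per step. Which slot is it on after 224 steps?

1

224·10 = 2240.
Dividing 2240 by 21 gives quotient 106 and remainder 14.
(8 + 14) mod 21 = 1.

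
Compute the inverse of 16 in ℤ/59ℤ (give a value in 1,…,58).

48

16·48 = 768 = 13·59 + 1, so 16⁻¹ ≡ 48 (mod 59).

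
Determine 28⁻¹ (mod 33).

33 = 1·28 + 5
28 = 5·5 + 3
5 = 1·3 + 2
3 = 1·2 + 1
2 = 2·1 + 0
Back-substituting gives 28·13 ≡ 1 (mod 33).

13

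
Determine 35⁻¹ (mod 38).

38 = 1·35 + 3
35 = 11·3 + 2
3 = 1·2 + 1
2 = 2·1 + 0
Back-substituting gives 35·25 ≡ 1 (mod 38).

25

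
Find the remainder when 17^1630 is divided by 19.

17

Square-and-reduce mod 19: 17^1≡17, 17^2≡4, 17^4≡16, 17^8≡9, 17^16≡5, 17^32≡6, 17^64≡17, 17^128≡4, 17^256≡16, 17^512≡9, 17^1024≡5.
1630 = 2 + 4 + 8 + 16 + 64 + 512 + 1024, so 17^1630 ≡ 4·16·9·5·17·9·5 ≡ 17 (mod 19).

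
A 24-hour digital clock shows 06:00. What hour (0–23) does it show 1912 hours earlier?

Dividing 1912 by 24 gives quotient 79 and remainder 16.
(6 − 16) mod 24 = 14.

14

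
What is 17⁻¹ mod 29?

29 = 1·17 + 12
17 = 1·12 + 5
12 = 2·5 + 2
5 = 2·2 + 1
2 = 2·1 + 0
Back-substituting gives 17·12 ≡ 1 (mod 29).

12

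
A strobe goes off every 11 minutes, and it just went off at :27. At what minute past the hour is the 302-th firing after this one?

302·11 = 3322.
3322 − 55·60 = 22, so 3322 ≡ 22 (mod 60).
(27 + 22) mod 60 = 49.

49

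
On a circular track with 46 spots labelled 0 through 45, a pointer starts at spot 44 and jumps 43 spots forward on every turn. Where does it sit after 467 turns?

23

467·43 = 20081.
20081 = 436·46 + 25, so 20081 mod 46 = 25.
(44 + 25) mod 46 = 23.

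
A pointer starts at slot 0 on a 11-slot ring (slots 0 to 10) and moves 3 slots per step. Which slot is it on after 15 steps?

15·3 = 45.
45 = 4·11 + 1, so 45 mod 11 = 1.
(0 + 1) mod 11 = 1.

1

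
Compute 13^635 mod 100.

57

Square-and-reduce mod 100: 13^1≡13, 13^2≡69, 13^4≡61, 13^8≡21, 13^16≡41, 13^32≡81, 13^64≡61, 13^128≡21, 13^256≡41, 13^512≡81.
Since 635 = 1 + 2 + 8 + 16 + 32 + 64 + 512 in binary, 13^635 ≡ 13·69·21·41·81·61·81 ≡ 57 (mod 100).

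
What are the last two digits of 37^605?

Successive squares of 37 mod 100: 37^1≡37, 37^2≡69, 37^4≡61, 37^8≡21, 37^16≡41, 37^32≡81, 37^64≡61, 37^128≡21, 37^256≡41, 37^512≡81.
605 = 1 + 4 + 8 + 16 + 64 + 512, so 37^605 ≡ 37·61·21·41·61·81 ≡ 57 (mod 100).

57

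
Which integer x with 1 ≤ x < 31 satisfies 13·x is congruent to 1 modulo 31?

12

31 = 2·13 + 5
13 = 2·5 + 3
5 = 1·3 + 2
3 = 1·2 + 1
2 = 2·1 + 0
Back-substituting gives 13·12 ≡ 1 (mod 31).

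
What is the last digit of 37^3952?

The units digit of 37^n cycles with period 4: 7, 9, 3, 1, …
3952 mod 4 = 0, so the last digit matches 7^4 = 1.

1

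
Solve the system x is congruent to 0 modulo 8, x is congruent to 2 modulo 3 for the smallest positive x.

8

x ≡ 2 (mod 3) gives x ∈ {2, 5, 8}.
The first of these with x mod 8 = 0 is 8.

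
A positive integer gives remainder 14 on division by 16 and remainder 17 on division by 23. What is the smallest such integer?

Since 23·7 ≡ 1 (mod 16), take x = 17 + 23·((14−17)·7 mod 16) = 17 + 23·11 = 270.
Check: 270 mod 16 = 14, 270 mod 23 = 17.

270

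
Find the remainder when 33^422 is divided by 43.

14

Successive squares of 33 mod 43: 33^1≡33, 33^2≡14, 33^4≡24, 33^8≡17, 33^16≡31, 33^32≡15, 33^64≡10, 33^128≡14, 33^256≡24.
422 = 2 + 4 + 32 + 128 + 256, so 33^422 ≡ 14·24·15·14·24 ≡ 14 (mod 43).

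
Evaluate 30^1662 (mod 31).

Square-and-reduce mod 31: 30^1≡30, 30^2≡1, 30^4≡1, 30^8≡1, 30^16≡1, 30^32≡1, 30^64≡1, 30^128≡1, 30^256≡1, 30^512≡1, 30^1024≡1.
Since 1662 = 2 + 4 + 8 + 16 + 32 + 64 + 512 + 1024 in binary, 30^1662 ≡ 1·1·1·1·1·1·1·1 ≡ 1 (mod 31).

1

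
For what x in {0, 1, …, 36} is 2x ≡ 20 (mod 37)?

10

The inverse of 2 mod 37 is 19 (since 2·19 = 38 ≡ 1).
Multiplying both sides by 19: x ≡ 19·20 = 380 ≡ 10 (mod 37).
Check: 2·10 = 20 = 0·37 + 20.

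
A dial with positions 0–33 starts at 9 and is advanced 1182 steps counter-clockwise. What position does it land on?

17

1182 − 34·34 = 26, so 1182 ≡ 26 (mod 34).
(9 − 26) mod 34 = 17.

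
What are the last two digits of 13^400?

01

By repeated squaring mod 100: 13^1≡13, 13^2≡69, 13^4≡61, 13^8≡21, 13^16≡41, 13^32≡81, 13^64≡61, 13^128≡21, 13^256≡41.
Since 400 = 16 + 128 + 256 in binary, 13^400 ≡ 41·21·41 ≡ 1 (mod 100).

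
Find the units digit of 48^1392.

6

The units digit of 48^n cycles with period 4: 8, 4, 2, 6, …
1392 mod 4 = 0, so the last digit matches 8^4 = 6.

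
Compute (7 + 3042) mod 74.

3042 = 41·74 + 8, so 3042 mod 74 = 8.
(7 + 8) mod 74 = 15.

15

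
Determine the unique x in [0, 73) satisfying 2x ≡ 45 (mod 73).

The inverse of 2 mod 73 is 37 (since 2·37 = 74 ≡ 1).
So x ≡ 37·45 = 1665 ≡ 59 (mod 73).

59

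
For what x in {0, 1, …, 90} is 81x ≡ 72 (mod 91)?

81⁻¹ ≡ 9 (mod 91) because 81·9 = 729 = 8·91 + 1.
Multiplying both sides by 9: x ≡ 9·72 = 648 ≡ 11 (mod 91).

11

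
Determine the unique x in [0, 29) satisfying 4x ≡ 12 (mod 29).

4⁻¹ ≡ 22 (mod 29) because 4·22 = 88 = 3·29 + 1.
So x ≡ 22·12 = 264 ≡ 3 (mod 29).

3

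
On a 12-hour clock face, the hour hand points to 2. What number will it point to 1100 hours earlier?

Dividing 1100 by 12 gives quotient 91 and remainder 8.
2 − 8 → 6 on a 12-hour dial.

6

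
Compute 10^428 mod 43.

17

By repeated squaring mod 43: 10^1≡10, 10^2≡14, 10^4≡24, 10^8≡17, 10^16≡31, 10^32≡15, 10^64≡10, 10^128≡14, 10^256≡24.
Since 428 = 4 + 8 + 32 + 128 + 256 in binary, 10^428 ≡ 24·17·15·14·24 ≡ 17 (mod 43).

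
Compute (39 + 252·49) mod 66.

45

252·49 = 12348.
12348 mod 66 = 6 (since 187·66 = 12342).
(39 + 6) mod 66 = 45.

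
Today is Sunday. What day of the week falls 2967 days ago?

2967 − 423·7 = 6, so 2967 ≡ 6 (mod 7).
Sunday − 6 days → Monday.

Monday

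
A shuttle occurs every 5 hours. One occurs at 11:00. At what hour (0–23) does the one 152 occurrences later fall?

152·5 = 760.
760 = 31·24 + 16, so 760 mod 24 = 16.
(11 + 16) mod 24 = 3.

3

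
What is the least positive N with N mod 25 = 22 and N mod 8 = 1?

Since 8·22 ≡ 1 (mod 25), take x = 1 + 8·((22−1)·22 mod 25) = 1 + 8·12 = 97.
Check: 97 mod 25 = 22, 97 mod 8 = 1.

97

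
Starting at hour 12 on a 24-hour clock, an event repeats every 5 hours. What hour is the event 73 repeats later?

73·5 = 365.
365 mod 24 = 5 (since 15·24 = 360).
(12 + 5) mod 24 = 17.

17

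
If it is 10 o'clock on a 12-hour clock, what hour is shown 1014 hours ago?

1014 mod 12 = 6 (since 84·12 = 1008).
10 − 6 → 4 on a 12-hour dial.

4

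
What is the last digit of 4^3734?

Powers of 4 mod 10 repeat with period 2: 4, 6.
3734 leaves remainder 0 on division by 2, so 4^3734 ends in 6.

6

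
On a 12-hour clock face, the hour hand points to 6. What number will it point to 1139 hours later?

5

1139 mod 12 = 11 (since 94·12 = 1128).
6 + 11 → 5 on a 12-hour dial.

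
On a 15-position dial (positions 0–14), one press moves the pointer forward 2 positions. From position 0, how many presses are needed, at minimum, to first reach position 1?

8

15 = 7·2 + 1
2 = 2·1 + 0
Back-substituting gives 2·8 ≡ 1 (mod 15).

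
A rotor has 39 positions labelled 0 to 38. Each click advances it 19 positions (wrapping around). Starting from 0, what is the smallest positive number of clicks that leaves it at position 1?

37

19·37 = 703 = 18·39 + 1, so 19⁻¹ ≡ 37 (mod 39).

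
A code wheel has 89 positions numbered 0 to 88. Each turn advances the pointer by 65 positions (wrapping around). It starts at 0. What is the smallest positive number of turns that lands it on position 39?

54

65⁻¹ ≡ 63 (mod 89) because 65·63 = 4095 = 46·89 + 1.
Multiplying both sides by 63: x ≡ 63·39 = 2457 ≡ 54 (mod 89).
Check: 65·54 = 3510 = 39·89 + 39.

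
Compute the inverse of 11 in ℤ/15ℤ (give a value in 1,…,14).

15 = 1·11 + 4
11 = 2·4 + 3
4 = 1·3 + 1
3 = 3·1 + 0
Back-substituting gives 11·11 ≡ 1 (mod 15).

11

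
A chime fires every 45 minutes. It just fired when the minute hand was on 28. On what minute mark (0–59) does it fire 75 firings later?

43

75·45 = 3375.
3375 = 56·60 + 15, so 3375 mod 60 = 15.
(28 + 15) mod 60 = 43.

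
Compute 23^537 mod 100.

3

Square-and-reduce mod 100: 23^1≡23, 23^2≡29, 23^4≡41, 23^8≡81, 23^16≡61, 23^32≡21, 23^64≡41, 23^128≡81, 23^256≡61, 23^512≡21.
Since 537 = 1 + 8 + 16 + 512 in binary, 23^537 ≡ 23·81·61·21 ≡ 3 (mod 100).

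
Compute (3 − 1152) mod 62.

1152 mod 62 = 36 (since 18·62 = 1116).
(3 − 36) mod 62 = 29.

29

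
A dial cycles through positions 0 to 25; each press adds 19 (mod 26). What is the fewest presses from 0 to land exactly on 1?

11

19·11 = 209 = 8·26 + 1, so 19⁻¹ ≡ 11 (mod 26).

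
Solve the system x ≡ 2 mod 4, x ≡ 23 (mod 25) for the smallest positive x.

98

x ≡ 2 (mod 4) gives x ∈ {2, 6, 10, 14, 18, 22, 26, 30, …}.
The first of these with x mod 25 = 23 is 98.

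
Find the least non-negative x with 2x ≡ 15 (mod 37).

2⁻¹ ≡ 19 (mod 37) because 2·19 = 38 = 1·37 + 1.
So x ≡ 19·15 = 285 ≡ 26 (mod 37).
Check: 2·26 = 52 = 1·37 + 15.

26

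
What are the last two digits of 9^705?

By repeated squaring mod 100: 9^1≡9, 9^2≡81, 9^4≡61, 9^8≡21, 9^16≡41, 9^32≡81, 9^64≡61, 9^128≡21, 9^256≡41, 9^512≡81.
705 = 1 + 64 + 128 + 512, so 9^705 ≡ 9·61·21·81 ≡ 49 (mod 100).

49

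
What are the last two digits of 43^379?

07

By repeated squaring mod 100: 43^1≡43, 43^2≡49, 43^4≡1, 43^8≡1, 43^16≡1, 43^32≡1, 43^64≡1, 43^128≡1, 43^256≡1.
Since 379 = 1 + 2 + 8 + 16 + 32 + 64 + 256 in binary, 43^379 ≡ 43·49·1·1·1·1·1 ≡ 7 (mod 100).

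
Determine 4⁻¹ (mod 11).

11 = 2·4 + 3
4 = 1·3 + 1
3 = 3·1 + 0
Back-substituting gives 4·3 ≡ 1 (mod 11).

3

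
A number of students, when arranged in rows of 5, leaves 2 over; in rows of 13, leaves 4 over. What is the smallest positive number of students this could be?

x ≡ 2 (mod 5) gives x ∈ {2, 7, 12, 17}.
The first of these with x mod 13 = 4 is 17.

17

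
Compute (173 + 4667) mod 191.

65

4667 = 24·191 + 83, so 4667 mod 191 = 83.
(173 + 83) mod 191 = 65.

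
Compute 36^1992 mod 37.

1

Successive squares of 36 mod 37: 36^1≡36, 36^2≡1, 36^4≡1, 36^8≡1, 36^16≡1, 36^32≡1, 36^64≡1, 36^128≡1, 36^256≡1, 36^512≡1, 36^1024≡1.
Since 1992 = 8 + 64 + 128 + 256 + 512 + 1024 in binary, 36^1992 ≡ 1·1·1·1·1·1 ≡ 1 (mod 37).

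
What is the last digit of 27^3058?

9

Last digits of 7^n: 7, 9, 3, 1 (period 4).
3058 mod 4 = 2, so the last digit matches 7^2 = 9.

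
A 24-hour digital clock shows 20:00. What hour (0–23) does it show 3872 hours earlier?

3872 − 161·24 = 8, so 3872 ≡ 8 (mod 24).
(20 − 8) mod 24 = 12.

12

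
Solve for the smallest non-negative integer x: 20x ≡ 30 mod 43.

23

20⁻¹ ≡ 28 (mod 43) because 20·28 = 560 = 13·43 + 1.
Multiplying both sides by 28: x ≡ 28·30 = 840 ≡ 23 (mod 43).
Check: 20·23 = 460 = 10·43 + 30.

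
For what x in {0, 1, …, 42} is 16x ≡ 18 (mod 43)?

28

The inverse of 16 mod 43 is 35 (since 16·35 = 560 ≡ 1).
So x ≡ 35·18 = 630 ≡ 28 (mod 43).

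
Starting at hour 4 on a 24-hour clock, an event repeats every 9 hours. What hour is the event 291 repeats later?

291·9 = 2619.
2619 − 109·24 = 3, so 2619 ≡ 3 (mod 24).
(4 + 3) mod 24 = 7.

7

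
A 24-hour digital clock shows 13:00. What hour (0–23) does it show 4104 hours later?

4104 = 171·24 + 0, so 4104 mod 24 = 0.
(13 + 0) mod 24 = 13.

13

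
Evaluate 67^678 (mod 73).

Square-and-reduce mod 73: 67^1≡67, 67^2≡36, 67^4≡55, 67^8≡32, 67^16≡2, 67^32≡4, 67^64≡16, 67^128≡37, 67^256≡55, 67^512≡32.
678 = 2 + 4 + 32 + 128 + 512, so 67^678 ≡ 36·55·4·37·32 ≡ 65 (mod 73).

65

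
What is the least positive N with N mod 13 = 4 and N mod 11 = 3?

x ≡ 3 (mod 11) gives x ∈ {3, 14, 25, 36, 47, 58, 69}.
The first of these with x mod 13 = 4 is 69.

69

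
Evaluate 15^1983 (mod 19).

12

Square-and-reduce mod 19: 15^1≡15, 15^2≡16, 15^4≡9, 15^8≡5, 15^16≡6, 15^32≡17, 15^64≡4, 15^128≡16, 15^256≡9, 15^512≡5, 15^1024≡6.
Since 1983 = 1 + 2 + 4 + 8 + 16 + 32 + 128 + 256 + 512 + 1024 in binary, 15^1983 ≡ 15·16·9·5·6·17·16·9·5·6 ≡ 12 (mod 19).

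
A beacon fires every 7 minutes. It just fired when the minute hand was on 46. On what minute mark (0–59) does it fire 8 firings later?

8·7 = 56.
56 = 0·60 + 56, so 56 mod 60 = 56.
(46 + 56) mod 60 = 42.

42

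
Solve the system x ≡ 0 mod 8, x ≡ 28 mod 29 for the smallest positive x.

Since 29·5 ≡ 1 (mod 8), take x = 28 + 29·((0−28)·5 mod 8) = 28 + 29·4 = 144.
Check: 144 mod 8 = 0, 144 mod 29 = 28.

144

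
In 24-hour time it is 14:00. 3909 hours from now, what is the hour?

11

Dividing 3909 by 24 gives quotient 162 and remainder 21.
(14 + 21) mod 24 = 11.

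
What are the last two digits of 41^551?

By repeated squaring mod 100: 41^1≡41, 41^2≡81, 41^4≡61, 41^8≡21, 41^16≡41, 41^32≡81, 41^64≡61, 41^128≡21, 41^256≡41, 41^512≡81.
551 = 1 + 2 + 4 + 32 + 512, so 41^551 ≡ 41·81·61·81·81 ≡ 41 (mod 100).

41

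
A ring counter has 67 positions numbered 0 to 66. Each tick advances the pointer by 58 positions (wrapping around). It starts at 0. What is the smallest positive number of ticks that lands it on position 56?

31

58⁻¹ ≡ 52 (mod 67) because 58·52 = 3016 = 45·67 + 1.
Multiplying both sides by 52: x ≡ 52·56 = 2912 ≡ 31 (mod 67).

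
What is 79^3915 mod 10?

9

Powers of 9 mod 10 repeat with period 2: 9, 1.
3915 leaves remainder 1 on division by 2, so 79^3915 ends in 9.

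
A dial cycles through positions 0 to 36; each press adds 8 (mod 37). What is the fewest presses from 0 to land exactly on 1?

8·14 = 112 = 3·37 + 1, so 8⁻¹ ≡ 14 (mod 37).

14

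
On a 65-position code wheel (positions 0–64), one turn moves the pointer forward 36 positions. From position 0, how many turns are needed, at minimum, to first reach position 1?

56

36·56 = 2016 = 31·65 + 1, so 36⁻¹ ≡ 56 (mod 65).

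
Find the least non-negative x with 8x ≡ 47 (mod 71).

68

8⁻¹ ≡ 9 (mod 71) because 8·9 = 72 = 1·71 + 1.
So x ≡ 9·47 = 423 ≡ 68 (mod 71).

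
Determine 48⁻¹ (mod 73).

35

48·35 = 1680 = 23·73 + 1, so 48⁻¹ ≡ 35 (mod 73).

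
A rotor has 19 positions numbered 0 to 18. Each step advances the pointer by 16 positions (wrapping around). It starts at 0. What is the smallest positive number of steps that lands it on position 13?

2

The inverse of 16 mod 19 is 6 (since 16·6 = 96 ≡ 1).
So x ≡ 6·13 = 78 ≡ 2 (mod 19).
Check: 16·2 = 32 = 1·19 + 13.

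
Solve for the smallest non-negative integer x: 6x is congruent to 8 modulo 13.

The inverse of 6 mod 13 is 11 (since 6·11 = 66 ≡ 1).
Multiplying both sides by 11: x ≡ 11·8 = 88 ≡ 10 (mod 13).
Check: 6·10 = 60 = 4·13 + 8.

10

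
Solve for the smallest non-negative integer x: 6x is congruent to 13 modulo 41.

9

The inverse of 6 mod 41 is 7 (since 6·7 = 42 ≡ 1).
So x ≡ 7·13 = 91 ≡ 9 (mod 41).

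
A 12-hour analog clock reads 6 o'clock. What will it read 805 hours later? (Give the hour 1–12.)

7

805 − 67·12 = 1, so 805 ≡ 1 (mod 12).
6 + 1 → 7 on a 12-hour dial.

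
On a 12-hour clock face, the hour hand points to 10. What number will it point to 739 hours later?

739 − 61·12 = 7, so 739 ≡ 7 (mod 12).
10 + 7 → 5 on a 12-hour dial.

5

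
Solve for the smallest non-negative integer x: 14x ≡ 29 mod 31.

The inverse of 14 mod 31 is 20 (since 14·20 = 280 ≡ 1).
Multiplying both sides by 20: x ≡ 20·29 = 580 ≡ 22 (mod 31).

22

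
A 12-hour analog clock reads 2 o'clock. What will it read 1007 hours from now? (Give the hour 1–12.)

1007 mod 12 = 11 (since 83·12 = 996).
2 + 11 → 1 on a 12-hour dial.

1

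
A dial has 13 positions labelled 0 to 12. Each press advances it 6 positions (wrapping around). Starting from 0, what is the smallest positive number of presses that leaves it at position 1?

13 = 2·6 + 1
6 = 6·1 + 0
Back-substituting gives 6·11 ≡ 1 (mod 13).

11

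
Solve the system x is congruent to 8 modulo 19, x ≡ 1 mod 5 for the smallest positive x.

46

x ≡ 1 (mod 5) gives x ∈ {1, 6, 11, 16, 21, 26, 31, 36, …}.
The first of these with x mod 19 = 8 is 46.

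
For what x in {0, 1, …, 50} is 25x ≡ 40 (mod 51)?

The inverse of 25 mod 51 is 49 (since 25·49 = 1225 ≡ 1).
Multiplying both sides by 49: x ≡ 49·40 = 1960 ≡ 22 (mod 51).

22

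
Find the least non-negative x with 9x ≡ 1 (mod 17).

The inverse of 9 mod 17 is 2 (since 9·2 = 18 ≡ 1).
Multiplying both sides by 2: x ≡ 2·1 = 2 ≡ 2 (mod 17).

2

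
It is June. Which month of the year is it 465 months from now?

465 − 38·12 = 9, so 465 ≡ 9 (mod 12).
June + 9 months → March.

March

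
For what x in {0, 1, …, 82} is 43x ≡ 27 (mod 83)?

43⁻¹ ≡ 56 (mod 83) because 43·56 = 2408 = 29·83 + 1.
So x ≡ 56·27 = 1512 ≡ 18 (mod 83).

18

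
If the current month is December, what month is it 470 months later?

470 mod 12 = 2 (since 39·12 = 468).
December + 2 months → February.

February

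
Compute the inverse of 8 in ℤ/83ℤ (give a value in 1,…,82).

8·52 = 416 = 5·83 + 1, so 8⁻¹ ≡ 52 (mod 83).

52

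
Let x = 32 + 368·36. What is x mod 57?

56

368·36 = 13248.
Dividing 13248 by 57 gives quotient 232 and remainder 24.
(32 + 24) mod 57 = 56.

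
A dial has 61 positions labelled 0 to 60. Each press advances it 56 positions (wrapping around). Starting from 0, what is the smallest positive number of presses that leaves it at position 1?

56·12 = 672 = 11·61 + 1, so 56⁻¹ ≡ 12 (mod 61).

12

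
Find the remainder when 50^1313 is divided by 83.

50

Square-and-reduce mod 83: 50^1≡50, 50^2≡10, 50^4≡17, 50^8≡40, 50^16≡23, 50^32≡31, 50^64≡48, 50^128≡63, 50^256≡68, 50^512≡59, 50^1024≡78.
Since 1313 = 1 + 32 + 256 + 1024 in binary, 50^1313 ≡ 50·31·68·78 ≡ 50 (mod 83).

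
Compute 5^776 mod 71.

Square-and-reduce mod 71: 5^1≡5, 5^2≡25, 5^4≡57, 5^8≡54, 5^16≡5, 5^32≡25, 5^64≡57, 5^128≡54, 5^256≡5, 5^512≡25.
Since 776 = 8 + 256 + 512 in binary, 5^776 ≡ 54·5·25 ≡ 5 (mod 71).

5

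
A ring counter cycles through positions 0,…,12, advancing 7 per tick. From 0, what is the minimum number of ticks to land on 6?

12

7⁻¹ ≡ 2 (mod 13) because 7·2 = 14 = 1·13 + 1.
So x ≡ 2·6 = 12 ≡ 12 (mod 13).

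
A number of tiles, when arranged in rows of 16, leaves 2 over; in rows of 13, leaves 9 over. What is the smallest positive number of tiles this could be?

Since 13·5 ≡ 1 (mod 16), take x = 9 + 13·((2−9)·5 mod 16) = 9 + 13·13 = 178.
Check: 178 mod 16 = 2, 178 mod 13 = 9.

178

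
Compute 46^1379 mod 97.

45

Square-and-reduce mod 97: 46^1≡46, 46^2≡79, 46^4≡33, 46^8≡22, 46^16≡96, 46^32≡1, 46^64≡1, 46^128≡1, 46^256≡1, 46^512≡1, 46^1024≡1.
1379 = 1 + 2 + 32 + 64 + 256 + 1024, so 46^1379 ≡ 46·79·1·1·1·1 ≡ 45 (mod 97).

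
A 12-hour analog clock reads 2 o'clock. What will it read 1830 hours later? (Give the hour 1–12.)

Dividing 1830 by 12 gives quotient 152 and remainder 6.
2 + 6 → 8 on a 12-hour dial.

8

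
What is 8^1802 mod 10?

Last digits of 8^n: 8, 4, 2, 6 (period 4).
1802 leaves remainder 2 on division by 4, so 8^1802 ends in 4.

4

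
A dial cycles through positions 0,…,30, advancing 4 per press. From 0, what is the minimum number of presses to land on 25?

14

The inverse of 4 mod 31 is 8 (since 4·8 = 32 ≡ 1).
Multiplying both sides by 8: x ≡ 8·25 = 200 ≡ 14 (mod 31).
Check: 4·14 = 56 = 1·31 + 25.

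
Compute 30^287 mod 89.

By repeated squaring mod 89: 30^1≡30, 30^2≡10, 30^4≡11, 30^8≡32, 30^16≡45, 30^32≡67, 30^64≡39, 30^128≡8, 30^256≡64.
Since 287 = 1 + 2 + 4 + 8 + 16 + 256 in binary, 30^287 ≡ 30·10·11·32·45·64 ≡ 48 (mod 89).

48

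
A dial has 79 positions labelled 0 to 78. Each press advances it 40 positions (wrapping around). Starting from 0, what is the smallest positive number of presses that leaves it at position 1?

2

79 = 1·40 + 39
40 = 1·39 + 1
39 = 39·1 + 0
Back-substituting gives 40·2 ≡ 1 (mod 79).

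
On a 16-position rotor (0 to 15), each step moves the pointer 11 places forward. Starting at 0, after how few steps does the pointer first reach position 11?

11⁻¹ ≡ 3 (mod 16) because 11·3 = 33 = 2·16 + 1.
Multiplying both sides by 3: x ≡ 3·11 = 33 ≡ 1 (mod 16).

1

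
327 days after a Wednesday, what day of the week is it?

Dividing 327 by 7 gives quotient 46 and remainder 5.
Wednesday + 5 days → Monday.

Monday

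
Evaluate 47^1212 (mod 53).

49

By repeated squaring mod 53: 47^1≡47, 47^2≡36, 47^4≡24, 47^8≡46, 47^16≡49, 47^32≡16, 47^64≡44, 47^128≡28, 47^256≡42, 47^512≡15, 47^1024≡13.
1212 = 4 + 8 + 16 + 32 + 128 + 1024, so 47^1212 ≡ 24·46·49·16·28·13 ≡ 49 (mod 53).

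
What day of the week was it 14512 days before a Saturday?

14512 mod 7 = 1 (since 2073·7 = 14511).
Saturday − 1 day → Friday.

Friday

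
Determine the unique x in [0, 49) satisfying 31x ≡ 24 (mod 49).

31⁻¹ ≡ 19 (mod 49) because 31·19 = 589 = 12·49 + 1.
Multiplying both sides by 19: x ≡ 19·24 = 456 ≡ 15 (mod 49).
Check: 31·15 = 465 = 9·49 + 24.

15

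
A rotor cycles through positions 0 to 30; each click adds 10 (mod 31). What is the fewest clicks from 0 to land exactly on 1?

31 = 3·10 + 1
10 = 10·1 + 0
Back-substituting gives 10·28 ≡ 1 (mod 31).

28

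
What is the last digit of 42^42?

The units digit of 42^n cycles with period 4: 2, 4, 8, 6, …
42 mod 4 = 2, so the last digit matches 2^2 = 4.

4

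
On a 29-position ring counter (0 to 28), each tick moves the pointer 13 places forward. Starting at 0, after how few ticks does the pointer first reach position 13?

13⁻¹ ≡ 9 (mod 29) because 13·9 = 117 = 4·29 + 1.
Multiplying both sides by 9: x ≡ 9·13 = 117 ≡ 1 (mod 29).

1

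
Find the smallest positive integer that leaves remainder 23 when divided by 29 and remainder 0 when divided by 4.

x ≡ 0 (mod 4) gives x ∈ {0, 4, 8, 12, 16, 20, 24, 28, …}.
The first of these with x mod 29 = 23 is 52.

52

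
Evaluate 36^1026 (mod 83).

By repeated squaring mod 83: 36^1≡36, 36^2≡51, 36^4≡28, 36^8≡37, 36^16≡41, 36^32≡21, 36^64≡26, 36^128≡12, 36^256≡61, 36^512≡69, 36^1024≡30.
1026 = 2 + 1024, so 36^1026 ≡ 51·30 ≡ 36 (mod 83).

36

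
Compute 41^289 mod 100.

61

Square-and-reduce mod 100: 41^1≡41, 41^2≡81, 41^4≡61, 41^8≡21, 41^16≡41, 41^32≡81, 41^64≡61, 41^128≡21, 41^256≡41.
289 = 1 + 32 + 256, so 41^289 ≡ 41·81·41 ≡ 61 (mod 100).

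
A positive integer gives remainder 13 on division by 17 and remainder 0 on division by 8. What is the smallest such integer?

x ≡ 0 (mod 8) gives x ∈ {0, 8, 16, 24, 32, 40, 48, 56, …}.
The first of these with x mod 17 = 13 is 64.

64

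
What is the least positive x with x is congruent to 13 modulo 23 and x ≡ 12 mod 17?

335

x ≡ 12 (mod 17) gives x ∈ {12, 29, 46, 63, 80, 97, 114, 131, …}.
The first of these with x mod 23 = 13 is 335.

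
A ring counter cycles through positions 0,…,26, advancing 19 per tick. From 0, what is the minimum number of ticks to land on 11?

19⁻¹ ≡ 10 (mod 27) because 19·10 = 190 = 7·27 + 1.
So x ≡ 10·11 = 110 ≡ 2 (mod 27).

2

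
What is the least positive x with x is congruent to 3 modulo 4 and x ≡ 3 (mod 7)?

3

x ≡ 3 (mod 4) gives x ∈ {3}.
The first of these with x mod 7 = 3 is 3.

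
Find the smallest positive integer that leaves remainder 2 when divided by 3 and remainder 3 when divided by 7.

x ≡ 2 (mod 3) gives x ∈ {2, 5, 8, 11, 14, 17}.
The first of these with x mod 7 = 3 is 17.

17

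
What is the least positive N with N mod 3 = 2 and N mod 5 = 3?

8

x ≡ 2 (mod 3) gives x ∈ {2, 5, 8}.
The first of these with x mod 5 = 3 is 8.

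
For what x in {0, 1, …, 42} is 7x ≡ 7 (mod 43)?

7⁻¹ ≡ 37 (mod 43) because 7·37 = 259 = 6·43 + 1.
Multiplying both sides by 37: x ≡ 37·7 = 259 ≡ 1 (mod 43).

1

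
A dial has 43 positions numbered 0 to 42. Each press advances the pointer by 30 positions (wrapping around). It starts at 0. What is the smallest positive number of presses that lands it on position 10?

29

The inverse of 30 mod 43 is 33 (since 30·33 = 990 ≡ 1).
So x ≡ 33·10 = 330 ≡ 29 (mod 43).
Check: 30·29 = 870 = 20·43 + 10.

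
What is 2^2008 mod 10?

6

The units digit of 2^n cycles with period 4: 2, 4, 8, 6, …
2008 mod 4 = 0, so the last digit matches 2^4 = 6.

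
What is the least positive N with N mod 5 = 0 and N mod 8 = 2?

Since 8·2 ≡ 1 (mod 5), take x = 2 + 8·((0−2)·2 mod 5) = 2 + 8·1 = 10.
Check: 10 mod 5 = 0, 10 mod 8 = 2.

10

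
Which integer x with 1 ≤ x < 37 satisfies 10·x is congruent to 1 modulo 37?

26

37 = 3·10 + 7
10 = 1·7 + 3
7 = 2·3 + 1
3 = 3·1 + 0
Back-substituting gives 10·26 ≡ 1 (mod 37).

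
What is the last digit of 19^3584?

The units digit of 19^n cycles with period 2: 9, 1, …
3584 mod 2 = 0, so the last digit matches 9^2 = 1.

1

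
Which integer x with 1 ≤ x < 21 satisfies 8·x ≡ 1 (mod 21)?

8·8 = 64 = 3·21 + 1, so 8⁻¹ ≡ 8 (mod 21).

8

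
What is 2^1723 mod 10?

The units digit of 2^n cycles with period 4: 2, 4, 8, 6, …
1723 leaves remainder 3 on division by 4, so 2^1723 ends in 8.

8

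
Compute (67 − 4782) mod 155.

Dividing 4782 by 155 gives quotient 30 and remainder 132.
(67 − 132) mod 155 = 90.

90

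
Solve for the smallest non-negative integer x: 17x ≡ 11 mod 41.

17⁻¹ ≡ 29 (mod 41) because 17·29 = 493 = 12·41 + 1.
So x ≡ 29·11 = 319 ≡ 32 (mod 41).

32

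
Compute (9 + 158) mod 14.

158 − 11·14 = 4, so 158 ≡ 4 (mod 14).
(9 + 4) mod 14 = 13.

13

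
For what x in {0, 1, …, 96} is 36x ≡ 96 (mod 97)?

The inverse of 36 mod 97 is 62 (since 36·62 = 2232 ≡ 1).
So x ≡ 62·96 = 5952 ≡ 35 (mod 97).

35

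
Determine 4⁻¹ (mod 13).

13 = 3·4 + 1
4 = 4·1 + 0
Back-substituting gives 4·10 ≡ 1 (mod 13).

10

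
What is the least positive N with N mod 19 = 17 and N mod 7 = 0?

112

x ≡ 0 (mod 7) gives x ∈ {0, 7, 14, 21, 28, 35, 42, 49, …}.
The first of these with x mod 19 = 17 is 112.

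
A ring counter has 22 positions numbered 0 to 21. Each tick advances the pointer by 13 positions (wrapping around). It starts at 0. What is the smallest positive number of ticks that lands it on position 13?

1

13⁻¹ ≡ 17 (mod 22) because 13·17 = 221 = 10·22 + 1.
Multiplying both sides by 17: x ≡ 17·13 = 221 ≡ 1 (mod 22).
Check: 13·1 = 13 = 0·22 + 13.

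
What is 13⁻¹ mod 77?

6

77 = 5·13 + 12
13 = 1·12 + 1
12 = 12·1 + 0
Back-substituting gives 13·6 ≡ 1 (mod 77).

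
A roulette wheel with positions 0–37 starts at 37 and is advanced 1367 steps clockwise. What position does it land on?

36

Dividing 1367 by 38 gives quotient 35 and remainder 37.
(37 + 37) mod 38 = 36.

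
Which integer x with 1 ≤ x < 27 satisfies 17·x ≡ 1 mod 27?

27 = 1·17 + 10
17 = 1·10 + 7
10 = 1·7 + 3
7 = 2·3 + 1
3 = 3·1 + 0
Back-substituting gives 17·8 ≡ 1 (mod 27).

8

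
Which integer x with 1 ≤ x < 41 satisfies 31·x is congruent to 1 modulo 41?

31·4 = 124 = 3·41 + 1, so 31⁻¹ ≡ 4 (mod 41).

4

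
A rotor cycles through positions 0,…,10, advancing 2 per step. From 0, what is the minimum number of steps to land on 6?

2⁻¹ ≡ 6 (mod 11) because 2·6 = 12 = 1·11 + 1.
Multiplying both sides by 6: x ≡ 6·6 = 36 ≡ 3 (mod 11).

3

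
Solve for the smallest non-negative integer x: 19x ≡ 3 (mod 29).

20

19⁻¹ ≡ 26 (mod 29) because 19·26 = 494 = 17·29 + 1.
So x ≡ 26·3 = 78 ≡ 20 (mod 29).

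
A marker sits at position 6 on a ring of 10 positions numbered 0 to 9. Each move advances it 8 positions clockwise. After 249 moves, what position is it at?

8

249·8 = 1992.
1992 = 199·10 + 2, so 1992 mod 10 = 2.
(6 + 2) mod 10 = 8.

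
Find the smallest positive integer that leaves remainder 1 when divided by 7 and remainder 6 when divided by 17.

Since 17·5 ≡ 1 (mod 7), take x = 6 + 17·((1−6)·5 mod 7) = 6 + 17·3 = 57.
Check: 57 mod 7 = 1, 57 mod 17 = 6.

57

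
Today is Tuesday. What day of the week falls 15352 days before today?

15352 mod 7 = 1 (since 2193·7 = 15351).
Tuesday − 1 day → Monday.

Monday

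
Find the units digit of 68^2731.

The units digit of 68^n cycles with period 4: 8, 4, 2, 6, …
2731 mod 4 = 3, so the last digit matches 8^3 = 2.

2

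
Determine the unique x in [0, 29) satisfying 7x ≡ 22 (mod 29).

28

The inverse of 7 mod 29 is 25 (since 7·25 = 175 ≡ 1).
So x ≡ 25·22 = 550 ≡ 28 (mod 29).
Check: 7·28 = 196 = 6·29 + 22.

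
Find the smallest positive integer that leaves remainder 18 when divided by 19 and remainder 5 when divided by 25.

x ≡ 18 (mod 19) gives x ∈ {18, 37, 56, 75, 94, 113, 132, 151, …}.
The first of these with x mod 25 = 5 is 455.

455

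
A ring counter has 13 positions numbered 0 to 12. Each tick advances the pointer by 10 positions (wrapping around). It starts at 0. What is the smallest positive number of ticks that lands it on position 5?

The inverse of 10 mod 13 is 4 (since 10·4 = 40 ≡ 1).
So x ≡ 4·5 = 20 ≡ 7 (mod 13).

7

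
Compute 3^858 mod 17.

Successive squares of 3 mod 17: 3^1≡3, 3^2≡9, 3^4≡13, 3^8≡16, 3^16≡1, 3^32≡1, 3^64≡1, 3^128≡1, 3^256≡1, 3^512≡1.
858 = 2 + 8 + 16 + 64 + 256 + 512, so 3^858 ≡ 9·16·1·1·1·1 ≡ 8 (mod 17).

8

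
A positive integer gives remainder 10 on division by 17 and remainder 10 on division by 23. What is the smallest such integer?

10

x ≡ 10 (mod 17) gives x ∈ {10}.
The first of these with x mod 23 = 10 is 10.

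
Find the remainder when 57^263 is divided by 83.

Square-and-reduce mod 83: 57^1≡57, 57^2≡12, 57^4≡61, 57^8≡69, 57^16≡30, 57^32≡70, 57^64≡3, 57^128≡9, 57^256≡81.
263 = 1 + 2 + 4 + 256, so 57^263 ≡ 57·12·61·81 ≡ 50 (mod 83).

50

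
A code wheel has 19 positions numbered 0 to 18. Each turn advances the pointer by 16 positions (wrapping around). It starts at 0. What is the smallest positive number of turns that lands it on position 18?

13

16⁻¹ ≡ 6 (mod 19) because 16·6 = 96 = 5·19 + 1.
So x ≡ 6·18 = 108 ≡ 13 (mod 19).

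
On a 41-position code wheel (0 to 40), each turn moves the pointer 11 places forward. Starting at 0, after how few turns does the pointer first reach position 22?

2

The inverse of 11 mod 41 is 15 (since 11·15 = 165 ≡ 1).
So x ≡ 15·22 = 330 ≡ 2 (mod 41).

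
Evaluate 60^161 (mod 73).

47

By repeated squaring mod 73: 60^1≡60, 60^2≡23, 60^4≡18, 60^8≡32, 60^16≡2, 60^32≡4, 60^64≡16, 60^128≡37.
161 = 1 + 32 + 128, so 60^161 ≡ 60·4·37 ≡ 47 (mod 73).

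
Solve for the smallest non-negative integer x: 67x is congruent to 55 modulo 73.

3

67⁻¹ ≡ 12 (mod 73) because 67·12 = 804 = 11·73 + 1.
Multiplying both sides by 12: x ≡ 12·55 = 660 ≡ 3 (mod 73).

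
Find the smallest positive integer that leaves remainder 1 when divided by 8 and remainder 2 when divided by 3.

17

Since 3·3 ≡ 1 (mod 8), take x = 2 + 3·((1−2)·3 mod 8) = 2 + 3·5 = 17.
Check: 17 mod 8 = 1, 17 mod 3 = 2.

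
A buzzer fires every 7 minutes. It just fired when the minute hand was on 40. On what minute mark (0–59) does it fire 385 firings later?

35

385·7 = 2695.
2695 − 44·60 = 55, so 2695 ≡ 55 (mod 60).
(40 + 55) mod 60 = 35.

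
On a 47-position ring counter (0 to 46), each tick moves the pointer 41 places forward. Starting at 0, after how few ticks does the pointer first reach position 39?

17

The inverse of 41 mod 47 is 39 (since 41·39 = 1599 ≡ 1).
So x ≡ 39·39 = 1521 ≡ 17 (mod 47).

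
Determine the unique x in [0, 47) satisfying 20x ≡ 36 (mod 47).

20⁻¹ ≡ 40 (mod 47) because 20·40 = 800 = 17·47 + 1.
Multiplying both sides by 40: x ≡ 40·36 = 1440 ≡ 30 (mod 47).

30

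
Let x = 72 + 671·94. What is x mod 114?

104

671·94 = 63074.
Dividing 63074 by 114 gives quotient 553 and remainder 32.
(72 + 32) mod 114 = 104.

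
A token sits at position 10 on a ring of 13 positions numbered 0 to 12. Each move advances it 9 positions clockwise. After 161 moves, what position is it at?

3

161·9 = 1449.
1449 − 111·13 = 6, so 1449 ≡ 6 (mod 13).
(10 + 6) mod 13 = 3.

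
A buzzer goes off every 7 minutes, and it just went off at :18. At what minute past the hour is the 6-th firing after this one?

0

6·7 = 42.
42 = 0·60 + 42, so 42 mod 60 = 42.
(18 + 42) mod 60 = 0.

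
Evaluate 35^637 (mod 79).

Square-and-reduce mod 79: 35^1≡35, 35^2≡40, 35^4≡20, 35^8≡5, 35^16≡25, 35^32≡72, 35^64≡49, 35^128≡31, 35^256≡13, 35^512≡11.
Since 637 = 1 + 4 + 8 + 16 + 32 + 64 + 512 in binary, 35^637 ≡ 35·20·5·25·72·49·11 ≡ 24 (mod 79).

24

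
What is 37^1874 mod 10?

Last digits of 7^n: 7, 9, 3, 1 (period 4).
1874 leaves remainder 2 on division by 4, so 37^1874 ends in 9.

9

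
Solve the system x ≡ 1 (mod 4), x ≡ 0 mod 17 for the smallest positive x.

Since 17·1 ≡ 1 (mod 4), take x = 0 + 17·((1−0)·1 mod 4) = 0 + 17·1 = 17.
Check: 17 mod 4 = 1, 17 mod 17 = 0.

17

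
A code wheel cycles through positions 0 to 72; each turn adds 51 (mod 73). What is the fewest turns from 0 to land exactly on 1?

73 = 1·51 + 22
51 = 2·22 + 7
22 = 3·7 + 1
7 = 7·1 + 0
Back-substituting gives 51·63 ≡ 1 (mod 73).

63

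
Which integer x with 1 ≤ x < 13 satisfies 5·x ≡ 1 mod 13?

13 = 2·5 + 3
5 = 1·3 + 2
3 = 1·2 + 1
2 = 2·1 + 0
Back-substituting gives 5·8 ≡ 1 (mod 13).

8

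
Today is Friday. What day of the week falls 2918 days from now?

Dividing 2918 by 7 gives quotient 416 and remainder 6.
Friday + 6 days → Thursday.

Thursday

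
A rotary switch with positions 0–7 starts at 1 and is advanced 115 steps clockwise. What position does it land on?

4

Dividing 115 by 8 gives quotient 14 and remainder 3.
(1 + 3) mod 8 = 4.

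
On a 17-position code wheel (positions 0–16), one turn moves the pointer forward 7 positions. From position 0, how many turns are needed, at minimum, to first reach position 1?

5

17 = 2·7 + 3
7 = 2·3 + 1
3 = 3·1 + 0
Back-substituting gives 7·5 ≡ 1 (mod 17).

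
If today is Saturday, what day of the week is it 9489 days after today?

9489 = 1355·7 + 4, so 9489 mod 7 = 4.
Saturday + 4 days → Wednesday.

Wednesday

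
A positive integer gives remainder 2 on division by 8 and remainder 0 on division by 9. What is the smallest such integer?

18

x ≡ 2 (mod 8) gives x ∈ {2, 10, 18}.
The first of these with x mod 9 = 0 is 18.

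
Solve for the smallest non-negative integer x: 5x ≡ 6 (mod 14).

The inverse of 5 mod 14 is 3 (since 5·3 = 15 ≡ 1).
Multiplying both sides by 3: x ≡ 3·6 = 18 ≡ 4 (mod 14).
Check: 5·4 = 20 = 1·14 + 6.

4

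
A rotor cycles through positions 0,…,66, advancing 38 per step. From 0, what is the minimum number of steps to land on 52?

The inverse of 38 mod 67 is 30 (since 38·30 = 1140 ≡ 1).
So x ≡ 30·52 = 1560 ≡ 19 (mod 67).
Check: 38·19 = 722 = 10·67 + 52.

19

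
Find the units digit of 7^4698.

Last digits of 7^n: 7, 9, 3, 1 (period 4).
4698 mod 4 = 2, so the last digit matches 7^2 = 9.

9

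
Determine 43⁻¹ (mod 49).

8

49 = 1·43 + 6
43 = 7·6 + 1
6 = 6·1 + 0
Back-substituting gives 43·8 ≡ 1 (mod 49).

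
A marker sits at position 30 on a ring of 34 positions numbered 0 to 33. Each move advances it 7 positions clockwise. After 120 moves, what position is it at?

120·7 = 840.
840 − 24·34 = 24, so 840 ≡ 24 (mod 34).
(30 + 24) mod 34 = 20.

20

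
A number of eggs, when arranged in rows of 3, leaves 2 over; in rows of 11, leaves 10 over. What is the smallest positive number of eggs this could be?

32

Since 11·2 ≡ 1 (mod 3), take x = 10 + 11·((2−10)·2 mod 3) = 10 + 11·2 = 32.
Check: 32 mod 3 = 2, 32 mod 11 = 10.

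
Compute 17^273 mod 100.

37

Successive squares of 17 mod 100: 17^1≡17, 17^2≡89, 17^4≡21, 17^8≡41, 17^16≡81, 17^32≡61, 17^64≡21, 17^128≡41, 17^256≡81.
273 = 1 + 16 + 256, so 17^273 ≡ 17·81·81 ≡ 37 (mod 100).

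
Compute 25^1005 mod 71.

1

Square-and-reduce mod 71: 25^1≡25, 25^2≡57, 25^4≡54, 25^8≡5, 25^16≡25, 25^32≡57, 25^64≡54, 25^128≡5, 25^256≡25, 25^512≡57.
1005 = 1 + 4 + 8 + 32 + 64 + 128 + 256 + 512, so 25^1005 ≡ 25·54·5·57·54·5·25·57 ≡ 1 (mod 71).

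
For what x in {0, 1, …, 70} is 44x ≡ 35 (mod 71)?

25

The inverse of 44 mod 71 is 21 (since 44·21 = 924 ≡ 1).
So x ≡ 21·35 = 735 ≡ 25 (mod 71).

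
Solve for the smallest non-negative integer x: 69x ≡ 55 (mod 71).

The inverse of 69 mod 71 is 35 (since 69·35 = 2415 ≡ 1).
So x ≡ 35·55 = 1925 ≡ 8 (mod 71).
Check: 69·8 = 552 = 7·71 + 55.

8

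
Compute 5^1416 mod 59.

By repeated squaring mod 59: 5^1≡5, 5^2≡25, 5^4≡35, 5^8≡45, 5^16≡19, 5^32≡7, 5^64≡49, 5^128≡41, 5^256≡29, 5^512≡15, 5^1024≡48.
Since 1416 = 8 + 128 + 256 + 1024 in binary, 5^1416 ≡ 45·41·29·48 ≡ 29 (mod 59).

29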